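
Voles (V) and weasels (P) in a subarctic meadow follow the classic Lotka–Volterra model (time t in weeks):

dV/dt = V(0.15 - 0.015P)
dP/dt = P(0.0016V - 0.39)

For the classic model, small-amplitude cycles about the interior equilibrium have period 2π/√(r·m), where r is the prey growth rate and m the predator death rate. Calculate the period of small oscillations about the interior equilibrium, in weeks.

T ≈ 26 weeks

Here r = 0.15 and m = 0.39, so r·m = 0.0585.
ω = √0.0585 = 0.242 per week, hence T = 2π/ω ≈ 26 weeks.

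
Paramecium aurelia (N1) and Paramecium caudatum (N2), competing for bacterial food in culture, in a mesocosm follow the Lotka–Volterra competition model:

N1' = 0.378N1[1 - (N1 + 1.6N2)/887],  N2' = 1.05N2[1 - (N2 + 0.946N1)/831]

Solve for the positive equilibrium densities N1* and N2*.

N1* ≈ 862, N2* ≈ 15.8

Setting both brackets to zero gives the nullclines N1 + 1.6N2 = 887 and 0.946N1 + N2 = 831.
Substituting N2 = 831 - 0.946N1 into the first: N1(1 - 1.6·0.946) = 887 - 1.6·831.
So N1* = -443/-0.514 = 862, and then N2* = 831 - 0.946·862 = 15.8.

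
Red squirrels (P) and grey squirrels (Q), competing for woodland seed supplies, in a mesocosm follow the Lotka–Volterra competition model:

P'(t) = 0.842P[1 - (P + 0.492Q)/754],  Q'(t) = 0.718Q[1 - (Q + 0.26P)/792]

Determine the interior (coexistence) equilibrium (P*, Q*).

Setting both brackets to zero gives the nullclines P + 0.492Q = 754 and 0.26P + Q = 792.
Substituting Q = 792 - 0.26P into the first: P(1 - 0.492·0.26) = 754 - 0.492·792.
So P* = 364/0.872 = 418, and then Q* = 792 - 0.26·418 = 683.

P* ≈ 418, Q* ≈ 683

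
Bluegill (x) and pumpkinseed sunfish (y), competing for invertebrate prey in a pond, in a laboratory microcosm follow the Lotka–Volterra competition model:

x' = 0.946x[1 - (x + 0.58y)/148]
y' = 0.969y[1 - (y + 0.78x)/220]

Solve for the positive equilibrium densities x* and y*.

x* ≈ 37.3, y* ≈ 191

Setting both brackets to zero gives the nullclines x + 0.58y = 148 and 0.78x + y = 220.
Substituting y = 220 - 0.78x into the first: x(1 - 0.58·0.78) = 148 - 0.58·220.
So x* = 20.4/0.548 = 37.3, and then y* = 220 - 0.78·37.3 = 191.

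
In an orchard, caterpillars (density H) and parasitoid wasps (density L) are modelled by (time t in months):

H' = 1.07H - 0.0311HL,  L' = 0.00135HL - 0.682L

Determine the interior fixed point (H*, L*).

H* ≈ 505, L* ≈ 34.4

Set dL/dt = 0 with L > 0: 0.00135H - 0.682 = 0, so H* = 0.682/0.00135 = 505.
Set dH/dt = 0 with H > 0: 1.07 - 0.0311L = 0, so L* = 1.07/0.0311 = 34.4.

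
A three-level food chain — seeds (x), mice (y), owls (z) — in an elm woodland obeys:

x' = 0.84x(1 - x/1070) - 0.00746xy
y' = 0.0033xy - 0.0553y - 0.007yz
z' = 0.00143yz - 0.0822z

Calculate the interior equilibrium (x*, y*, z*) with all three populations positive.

x* ≈ 524, y* ≈ 57.5, z* ≈ 239

From dz/dt = 0: 0.00143y* = 0.0822, so y* = 57.5.
From dx/dt = 0: 0.84(1 - x*/1070) = 0.00746·57.5, giving x* = 1070·(1 - 0.51) = 524.
From dy/dt = 0: 0.0033·524 - 0.0553 = 0.007z*, so z* = 1.67/0.007 = 239.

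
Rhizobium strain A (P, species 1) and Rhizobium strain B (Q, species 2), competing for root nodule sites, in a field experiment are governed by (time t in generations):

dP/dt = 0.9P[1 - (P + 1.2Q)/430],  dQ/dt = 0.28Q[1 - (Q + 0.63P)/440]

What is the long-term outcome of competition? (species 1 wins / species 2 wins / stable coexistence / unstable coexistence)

species 2 excludes species 1

Compare the nullcline intercepts: K1/α12 = 430/1.2 = 358 < K2 = 440; K2/α21 = 440/0.63 = 698 > K1 = 430.
Since the inequalities point opposite ways, species 2 can invade but species 1 cannot.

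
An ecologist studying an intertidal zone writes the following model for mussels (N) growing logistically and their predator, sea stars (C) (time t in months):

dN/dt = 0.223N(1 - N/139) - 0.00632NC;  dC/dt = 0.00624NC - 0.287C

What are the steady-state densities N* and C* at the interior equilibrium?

From dC/dt = 0 with C > 0: 0.00624N* = 0.287, so N* = 46.
Substitute into dN/dt = 0: 0.223(1 - 46/139) = 0.00632C*.
The bracket is 0.669, giving C* = 0.149/0.00632 = 23.6.

N* ≈ 46, C* ≈ 23.6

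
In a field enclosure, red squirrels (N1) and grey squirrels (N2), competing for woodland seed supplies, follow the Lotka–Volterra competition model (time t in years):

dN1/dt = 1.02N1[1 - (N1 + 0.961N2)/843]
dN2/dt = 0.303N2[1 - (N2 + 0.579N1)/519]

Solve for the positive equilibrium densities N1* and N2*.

Setting both brackets to zero gives the nullclines N1 + 0.961N2 = 843 and 0.579N1 + N2 = 519.
Substituting N2 = 519 - 0.579N1 into the first: N1(1 - 0.961·0.579) = 843 - 0.961·519.
So N1* = 344/0.444 = 776, and then N2* = 519 - 0.579·776 = 69.7.

N1* ≈ 776, N2* ≈ 69.7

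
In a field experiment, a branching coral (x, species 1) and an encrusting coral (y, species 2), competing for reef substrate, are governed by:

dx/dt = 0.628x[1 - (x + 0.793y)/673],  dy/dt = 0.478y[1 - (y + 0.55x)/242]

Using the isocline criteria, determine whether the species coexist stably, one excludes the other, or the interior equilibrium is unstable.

Compare the nullcline intercepts: K1/α12 = 673/0.793 = 849 > K2 = 242; K2/α21 = 242/0.55 = 440 < K1 = 673.
Since the inequalities point opposite ways, species 1 can invade but species 2 cannot.

species 1 excludes species 2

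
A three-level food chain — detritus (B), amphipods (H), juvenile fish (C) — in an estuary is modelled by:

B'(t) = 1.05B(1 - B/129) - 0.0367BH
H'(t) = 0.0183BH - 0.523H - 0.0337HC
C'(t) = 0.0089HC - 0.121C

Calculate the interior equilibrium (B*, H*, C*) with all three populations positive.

From dC/dt = 0: 0.0089H* = 0.121, so H* = 13.6.
From dB/dt = 0: 1.05(1 - B*/129) = 0.0367·13.6, giving B* = 129·(1 - 0.475) = 67.7.
From dH/dt = 0: 0.0183·67.7 - 0.523 = 0.0337C*, so C* = 0.716/0.0337 = 21.2.

B* ≈ 67.7, H* ≈ 13.6, C* ≈ 21.2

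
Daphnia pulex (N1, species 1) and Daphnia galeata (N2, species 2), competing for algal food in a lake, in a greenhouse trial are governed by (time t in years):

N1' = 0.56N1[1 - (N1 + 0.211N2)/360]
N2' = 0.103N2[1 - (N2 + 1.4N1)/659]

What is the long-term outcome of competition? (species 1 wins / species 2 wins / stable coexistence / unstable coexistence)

stable coexistence

Compare the nullcline intercepts: K1/α12 = 360/0.211 = 1710 > K2 = 659; K2/α21 = 659/1.4 = 471 > K1 = 360.
Since both inequalities hold, each species can invade when rare, so the interior equilibrium is stable.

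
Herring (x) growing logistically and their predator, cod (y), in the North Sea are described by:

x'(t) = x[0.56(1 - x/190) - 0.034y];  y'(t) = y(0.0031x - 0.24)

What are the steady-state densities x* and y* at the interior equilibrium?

From dy/dt = 0 with y > 0: 0.0031x* = 0.24, so x* = 77.4.
Substitute into dx/dt = 0: 0.56(1 - 77.4/190) = 0.034y*.
The bracket is 0.593, giving y* = 0.332/0.034 = 9.76.

x* ≈ 77.4, y* ≈ 9.76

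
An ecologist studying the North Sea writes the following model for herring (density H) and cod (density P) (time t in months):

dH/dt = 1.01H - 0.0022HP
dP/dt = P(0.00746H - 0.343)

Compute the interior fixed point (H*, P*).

Set dP/dt = 0 with P > 0: 0.00746H - 0.343 = 0, so H* = 0.343/0.00746 = 46.
Set dH/dt = 0 with H > 0: 1.01 - 0.0022P = 0, so P* = 1.01/0.0022 = 459.

H* ≈ 46, P* ≈ 459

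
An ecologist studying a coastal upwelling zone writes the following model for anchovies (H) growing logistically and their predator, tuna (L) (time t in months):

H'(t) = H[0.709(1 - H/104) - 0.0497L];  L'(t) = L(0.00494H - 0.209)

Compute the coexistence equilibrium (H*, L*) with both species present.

From dL/dt = 0 with L > 0: 0.00494H* = 0.209, so H* = 42.3.
Substitute into dH/dt = 0: 0.709(1 - 42.3/104) = 0.0497L*.
The bracket is 0.593, giving L* = 0.421/0.0497 = 8.46.

H* ≈ 42.3, L* ≈ 8.46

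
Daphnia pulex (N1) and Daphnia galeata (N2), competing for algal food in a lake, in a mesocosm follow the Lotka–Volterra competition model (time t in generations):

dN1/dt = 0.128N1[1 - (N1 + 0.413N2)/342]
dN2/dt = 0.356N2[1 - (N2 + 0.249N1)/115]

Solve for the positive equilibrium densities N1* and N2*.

Setting both brackets to zero gives the nullclines N1 + 0.413N2 = 342 and 0.249N1 + N2 = 115.
Substituting N2 = 115 - 0.249N1 into the first: N1(1 - 0.413·0.249) = 342 - 0.413·115.
So N1* = 295/0.897 = 328, and then N2* = 115 - 0.249·328 = 33.3.

N1* ≈ 328, N2* ≈ 33.3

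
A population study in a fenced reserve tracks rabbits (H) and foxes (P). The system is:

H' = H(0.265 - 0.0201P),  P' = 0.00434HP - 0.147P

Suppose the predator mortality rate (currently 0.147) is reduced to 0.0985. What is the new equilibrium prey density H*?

H* ≈ 22.7

At the interior fixed point, setting dP/dt = 0 with P > 0 fixes H* = (predator death rate)/(HP coefficient) — independent of the other coefficients.
With the change, H* = 0.0985/0.00434 = 22.7; it falls from 33.9.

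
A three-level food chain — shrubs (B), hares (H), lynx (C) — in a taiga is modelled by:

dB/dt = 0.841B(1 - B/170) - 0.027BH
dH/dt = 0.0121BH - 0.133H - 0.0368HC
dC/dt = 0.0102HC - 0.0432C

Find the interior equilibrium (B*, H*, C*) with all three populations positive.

B* ≈ 147, H* ≈ 4.24, C* ≈ 44.7

From dC/dt = 0: 0.0102H* = 0.0432, so H* = 4.24.
From dB/dt = 0: 0.841(1 - B*/170) = 0.027·4.24, giving B* = 170·(1 - 0.136) = 147.
From dH/dt = 0: 0.0121·147 - 0.133 = 0.0368C*, so C* = 1.64/0.0368 = 44.7.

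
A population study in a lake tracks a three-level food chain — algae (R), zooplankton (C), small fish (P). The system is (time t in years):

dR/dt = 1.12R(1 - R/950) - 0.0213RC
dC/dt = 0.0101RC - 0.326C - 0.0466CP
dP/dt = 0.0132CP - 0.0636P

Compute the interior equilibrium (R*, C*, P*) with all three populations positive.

From dP/dt = 0: 0.0132C* = 0.0636, so C* = 4.82.
From dR/dt = 0: 1.12(1 - R*/950) = 0.0213·4.82, giving R* = 950·(1 - 0.0916) = 863.
From dC/dt = 0: 0.0101·863 - 0.326 = 0.0466P*, so P* = 8.39/0.0466 = 180.

R* ≈ 863, C* ≈ 4.82, P* ≈ 180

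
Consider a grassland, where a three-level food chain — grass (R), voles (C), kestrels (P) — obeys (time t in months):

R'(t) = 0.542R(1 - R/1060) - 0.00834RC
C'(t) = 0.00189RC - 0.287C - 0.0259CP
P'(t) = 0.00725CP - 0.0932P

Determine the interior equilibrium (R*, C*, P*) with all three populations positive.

R* ≈ 850, C* ≈ 12.9, P* ≈ 51

From dP/dt = 0: 0.00725C* = 0.0932, so C* = 12.9.
From dR/dt = 0: 0.542(1 - R*/1060) = 0.00834·12.9, giving R* = 1060·(1 - 0.198) = 850.
From dC/dt = 0: 0.00189·850 - 0.287 = 0.0259P*, so P* = 1.32/0.0259 = 51.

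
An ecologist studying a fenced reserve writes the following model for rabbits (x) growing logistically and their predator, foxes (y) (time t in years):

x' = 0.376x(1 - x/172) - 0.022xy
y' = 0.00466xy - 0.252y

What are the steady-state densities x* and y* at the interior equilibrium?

From dy/dt = 0 with y > 0: 0.00466x* = 0.252, so x* = 54.1.
Substitute into dx/dt = 0: 0.376(1 - 54.1/172) = 0.022y*.
The bracket is 0.686, giving y* = 0.258/0.022 = 11.7.

x* ≈ 54.1, y* ≈ 11.7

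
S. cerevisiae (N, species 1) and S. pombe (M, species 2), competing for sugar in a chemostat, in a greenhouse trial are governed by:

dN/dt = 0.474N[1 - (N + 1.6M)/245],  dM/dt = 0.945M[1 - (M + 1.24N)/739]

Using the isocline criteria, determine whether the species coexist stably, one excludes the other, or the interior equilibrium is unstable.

Compare the nullcline intercepts: K1/α12 = 245/1.6 = 153 < K2 = 739; K2/α21 = 739/1.24 = 596 > K1 = 245.
Since the inequalities point opposite ways, species 2 can invade but species 1 cannot.

species 2 excludes species 1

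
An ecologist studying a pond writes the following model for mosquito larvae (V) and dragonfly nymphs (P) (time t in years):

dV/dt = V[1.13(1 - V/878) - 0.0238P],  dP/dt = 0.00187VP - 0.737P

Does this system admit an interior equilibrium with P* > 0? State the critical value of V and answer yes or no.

Threshold V = 394; K > 394, so yes, the predator persists.

The predator equation gives dP/dt > 0 only when V > 0.737/0.00187 = 394.
Without the predator, V → K = 878. Since 878 > 394, the predator can invade and persist.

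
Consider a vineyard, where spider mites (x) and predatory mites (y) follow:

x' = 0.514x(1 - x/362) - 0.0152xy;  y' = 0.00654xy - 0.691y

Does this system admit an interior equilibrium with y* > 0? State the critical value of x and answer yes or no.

Threshold x = 106; K > 106, so yes, the predator persists.

The predator equation gives dy/dt > 0 only when x > 0.691/0.00654 = 106.
Without the predator, x → K = 362. Since 362 > 106, the predator can invade and persist.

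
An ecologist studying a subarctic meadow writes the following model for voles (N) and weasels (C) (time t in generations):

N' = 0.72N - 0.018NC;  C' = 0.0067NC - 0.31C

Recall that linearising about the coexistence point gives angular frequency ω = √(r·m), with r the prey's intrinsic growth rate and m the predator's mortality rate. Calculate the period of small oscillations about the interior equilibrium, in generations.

Here r = 0.72 and m = 0.31, so r·m = 0.223.
ω = √0.223 = 0.472 per generation, hence T = 2π/ω ≈ 13.3 generations.

T ≈ 13.3 generations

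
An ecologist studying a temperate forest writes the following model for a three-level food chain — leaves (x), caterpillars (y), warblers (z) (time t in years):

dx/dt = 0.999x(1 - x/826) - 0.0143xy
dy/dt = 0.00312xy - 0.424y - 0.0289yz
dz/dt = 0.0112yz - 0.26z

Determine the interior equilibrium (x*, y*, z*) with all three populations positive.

From dz/dt = 0: 0.0112y* = 0.26, so y* = 23.2.
From dx/dt = 0: 0.999(1 - x*/826) = 0.0143·23.2, giving x* = 826·(1 - 0.332) = 552.
From dy/dt = 0: 0.00312·552 - 0.424 = 0.0289z*, so z* = 1.3/0.0289 = 44.9.

x* ≈ 552, y* ≈ 23.2, z* ≈ 44.9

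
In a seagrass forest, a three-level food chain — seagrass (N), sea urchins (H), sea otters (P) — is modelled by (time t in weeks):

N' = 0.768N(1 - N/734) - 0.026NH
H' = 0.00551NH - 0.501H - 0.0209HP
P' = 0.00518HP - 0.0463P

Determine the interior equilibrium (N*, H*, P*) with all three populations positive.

From dP/dt = 0: 0.00518H* = 0.0463, so H* = 8.94.
From dN/dt = 0: 0.768(1 - N*/734) = 0.026·8.94, giving N* = 734·(1 - 0.303) = 512.
From dH/dt = 0: 0.00551·512 - 0.501 = 0.0209P*, so P* = 2.32/0.0209 = 111.

N* ≈ 512, H* ≈ 8.94, P* ≈ 111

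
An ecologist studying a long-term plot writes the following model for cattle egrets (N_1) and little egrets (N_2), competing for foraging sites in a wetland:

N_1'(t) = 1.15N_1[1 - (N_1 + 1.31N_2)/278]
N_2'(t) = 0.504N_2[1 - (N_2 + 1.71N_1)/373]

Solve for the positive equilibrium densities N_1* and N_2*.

Setting both brackets to zero gives the nullclines N_1 + 1.31N_2 = 278 and 1.71N_1 + N_2 = 373.
Substituting N_2 = 373 - 1.71N_1 into the first: N_1(1 - 1.31·1.71) = 278 - 1.31·373.
So N_1* = -211/-1.24 = 170, and then N_2* = 373 - 1.71·170 = 82.6.

N_1* ≈ 170, N_2* ≈ 82.6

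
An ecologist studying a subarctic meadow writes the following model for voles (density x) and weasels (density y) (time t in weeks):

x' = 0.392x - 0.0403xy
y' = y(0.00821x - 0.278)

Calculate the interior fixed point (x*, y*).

Set dy/dt = 0 with y > 0: 0.00821x - 0.278 = 0, so x* = 0.278/0.00821 = 33.9.
Set dx/dt = 0 with x > 0: 0.392 - 0.0403y = 0, so y* = 0.392/0.0403 = 9.73.

x* ≈ 33.9, y* ≈ 9.73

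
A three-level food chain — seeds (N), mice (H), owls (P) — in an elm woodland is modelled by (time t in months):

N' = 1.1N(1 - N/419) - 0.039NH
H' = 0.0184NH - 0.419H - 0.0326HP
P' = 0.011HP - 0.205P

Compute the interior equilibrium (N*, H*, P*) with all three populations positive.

N* ≈ 142, H* ≈ 18.6, P* ≈ 67.4

From dP/dt = 0: 0.011H* = 0.205, so H* = 18.6.
From dN/dt = 0: 1.1(1 - N*/419) = 0.039·18.6, giving N* = 419·(1 - 0.661) = 142.
From dH/dt = 0: 0.0184·142 - 0.419 = 0.0326P*, so P* = 2.2/0.0326 = 67.4.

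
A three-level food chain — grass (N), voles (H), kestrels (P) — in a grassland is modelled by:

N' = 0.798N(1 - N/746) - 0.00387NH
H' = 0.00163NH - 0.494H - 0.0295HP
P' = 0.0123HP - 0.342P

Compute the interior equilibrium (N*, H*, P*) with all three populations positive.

From dP/dt = 0: 0.0123H* = 0.342, so H* = 27.8.
From dN/dt = 0: 0.798(1 - N*/746) = 0.00387·27.8, giving N* = 746·(1 - 0.135) = 645.
From dH/dt = 0: 0.00163·645 - 0.494 = 0.0295P*, so P* = 0.558/0.0295 = 18.9.

N* ≈ 645, H* ≈ 27.8, P* ≈ 18.9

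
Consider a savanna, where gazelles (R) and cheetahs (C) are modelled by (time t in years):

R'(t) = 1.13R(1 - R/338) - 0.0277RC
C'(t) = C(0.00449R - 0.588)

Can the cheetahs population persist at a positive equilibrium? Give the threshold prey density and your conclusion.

The predator equation gives dC/dt > 0 only when R > 0.588/0.00449 = 131.
Without the predator, R → K = 338. Since 338 > 131, the predator can invade and persist.

Threshold R = 131; K > 131, so yes, the predator persists.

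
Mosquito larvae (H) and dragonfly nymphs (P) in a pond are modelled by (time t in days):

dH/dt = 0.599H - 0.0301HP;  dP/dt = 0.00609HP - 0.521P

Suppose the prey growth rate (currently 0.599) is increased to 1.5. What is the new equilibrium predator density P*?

At the interior fixed point, setting dH/dt = 0 with H > 0 fixes P* = (prey growth rate)/(HP coefficient) — independent of the other coefficients.
With the change, P* = 1.5/0.0301 = 49.8; it rises from 19.9.

P* ≈ 49.8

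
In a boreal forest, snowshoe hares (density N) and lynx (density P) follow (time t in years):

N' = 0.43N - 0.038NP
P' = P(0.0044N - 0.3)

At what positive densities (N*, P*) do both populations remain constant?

N* ≈ 68.2, P* ≈ 11.3

Set dP/dt = 0 with P > 0: 0.0044N - 0.3 = 0, so N* = 0.3/0.0044 = 68.2.
Set dN/dt = 0 with N > 0: 0.43 - 0.038P = 0, so P* = 0.43/0.038 = 11.3.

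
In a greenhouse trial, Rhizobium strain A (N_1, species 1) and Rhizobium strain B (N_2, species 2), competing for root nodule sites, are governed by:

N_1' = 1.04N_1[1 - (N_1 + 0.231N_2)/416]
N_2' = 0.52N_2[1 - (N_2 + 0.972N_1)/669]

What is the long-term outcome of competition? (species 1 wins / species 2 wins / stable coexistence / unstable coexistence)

Compare the nullcline intercepts: K1/α12 = 416/0.231 = 1800 > K2 = 669; K2/α21 = 669/0.972 = 688 > K1 = 416.
Since both inequalities hold, each species can invade when rare, so the interior equilibrium is stable.

stable coexistence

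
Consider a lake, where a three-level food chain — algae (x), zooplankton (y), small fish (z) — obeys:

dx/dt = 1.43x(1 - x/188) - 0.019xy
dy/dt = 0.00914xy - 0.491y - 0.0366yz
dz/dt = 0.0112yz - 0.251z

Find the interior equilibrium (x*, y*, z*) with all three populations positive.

x* ≈ 132, y* ≈ 22.4, z* ≈ 19.6

From dz/dt = 0: 0.0112y* = 0.251, so y* = 22.4.
From dx/dt = 0: 1.43(1 - x*/188) = 0.019·22.4, giving x* = 188·(1 - 0.298) = 132.
From dy/dt = 0: 0.00914·132 - 0.491 = 0.0366z*, so z* = 0.716/0.0366 = 19.6.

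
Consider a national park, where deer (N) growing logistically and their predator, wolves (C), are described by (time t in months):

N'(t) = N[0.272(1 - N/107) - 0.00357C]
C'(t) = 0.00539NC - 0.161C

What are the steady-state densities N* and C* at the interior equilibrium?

N* ≈ 29.9, C* ≈ 54.9

From dC/dt = 0 with C > 0: 0.00539N* = 0.161, so N* = 29.9.
Substitute into dN/dt = 0: 0.272(1 - 29.9/107) = 0.00357C*.
The bracket is 0.721, giving C* = 0.196/0.00357 = 54.9.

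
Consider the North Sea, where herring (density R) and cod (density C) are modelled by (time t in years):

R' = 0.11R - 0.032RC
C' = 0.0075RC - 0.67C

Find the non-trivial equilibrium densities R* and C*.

Set dC/dt = 0 with C > 0: 0.0075R - 0.67 = 0, so R* = 0.67/0.0075 = 89.3.
Set dR/dt = 0 with R > 0: 0.11 - 0.032C = 0, so C* = 0.11/0.032 = 3.44.

R* ≈ 89.3, C* ≈ 3.44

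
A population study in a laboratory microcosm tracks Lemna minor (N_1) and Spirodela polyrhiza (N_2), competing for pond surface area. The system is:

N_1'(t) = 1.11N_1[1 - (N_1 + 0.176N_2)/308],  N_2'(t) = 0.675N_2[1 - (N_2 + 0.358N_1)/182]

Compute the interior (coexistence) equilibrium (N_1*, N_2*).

N_1* ≈ 295, N_2* ≈ 76.6

Setting both brackets to zero gives the nullclines N_1 + 0.176N_2 = 308 and 0.358N_1 + N_2 = 182.
Substituting N_2 = 182 - 0.358N_1 into the first: N_1(1 - 0.176·0.358) = 308 - 0.176·182.
So N_1* = 276/0.937 = 295, and then N_2* = 182 - 0.358·295 = 76.6.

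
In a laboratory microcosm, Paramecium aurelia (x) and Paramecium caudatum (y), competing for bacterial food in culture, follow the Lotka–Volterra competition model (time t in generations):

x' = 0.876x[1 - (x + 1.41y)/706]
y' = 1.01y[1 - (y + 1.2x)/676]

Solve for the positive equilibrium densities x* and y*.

x* ≈ 357, y* ≈ 247

Setting both brackets to zero gives the nullclines x + 1.41y = 706 and 1.2x + y = 676.
Substituting y = 676 - 1.2x into the first: x(1 - 1.41·1.2) = 706 - 1.41·676.
So x* = -247/-0.692 = 357, and then y* = 676 - 1.2·357 = 247.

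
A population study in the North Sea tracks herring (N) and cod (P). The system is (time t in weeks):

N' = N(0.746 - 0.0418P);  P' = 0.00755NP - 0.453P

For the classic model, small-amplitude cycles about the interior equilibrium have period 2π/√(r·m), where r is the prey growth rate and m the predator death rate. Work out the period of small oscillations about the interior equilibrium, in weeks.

Here r = 0.746 and m = 0.453, so r·m = 0.338.
ω = √0.338 = 0.581 per week, hence T = 2π/ω ≈ 10.8 weeks.

T ≈ 10.8 weeks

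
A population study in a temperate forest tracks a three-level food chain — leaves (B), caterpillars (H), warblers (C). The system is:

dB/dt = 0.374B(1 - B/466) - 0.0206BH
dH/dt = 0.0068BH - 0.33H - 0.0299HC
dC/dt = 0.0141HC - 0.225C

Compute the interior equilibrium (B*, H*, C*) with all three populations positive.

From dC/dt = 0: 0.0141H* = 0.225, so H* = 16.
From dB/dt = 0: 0.374(1 - B*/466) = 0.0206·16, giving B* = 466·(1 - 0.879) = 56.4.
From dH/dt = 0: 0.0068·56.4 - 0.33 = 0.0299C*, so C* = 0.0536/0.0299 = 1.79.

B* ≈ 56.4, H* ≈ 16, C* ≈ 1.79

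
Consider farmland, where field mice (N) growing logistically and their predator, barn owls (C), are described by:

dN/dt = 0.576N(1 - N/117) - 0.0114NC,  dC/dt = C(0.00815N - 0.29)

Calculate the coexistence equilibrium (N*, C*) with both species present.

N* ≈ 35.6, C* ≈ 35.2

From dC/dt = 0 with C > 0: 0.00815N* = 0.29, so N* = 35.6.
Substitute into dN/dt = 0: 0.576(1 - 35.6/117) = 0.0114C*.
The bracket is 0.696, giving C* = 0.401/0.0114 = 35.2.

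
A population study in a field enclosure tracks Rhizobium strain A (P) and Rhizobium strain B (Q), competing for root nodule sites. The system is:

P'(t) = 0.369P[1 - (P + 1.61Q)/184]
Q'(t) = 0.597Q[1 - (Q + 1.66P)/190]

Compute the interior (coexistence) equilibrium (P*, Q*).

Setting both brackets to zero gives the nullclines P + 1.61Q = 184 and 1.66P + Q = 190.
Substituting Q = 190 - 1.66P into the first: P(1 - 1.61·1.66) = 184 - 1.61·190.
So P* = -122/-1.67 = 72.9, and then Q* = 190 - 1.66·72.9 = 69.

P* ≈ 72.9, Q* ≈ 69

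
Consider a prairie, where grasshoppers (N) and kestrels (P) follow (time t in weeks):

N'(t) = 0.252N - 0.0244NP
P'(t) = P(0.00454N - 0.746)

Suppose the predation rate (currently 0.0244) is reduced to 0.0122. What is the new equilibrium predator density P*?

P* ≈ 20.7

At the interior fixed point, setting dN/dt = 0 with N > 0 fixes P* = (prey growth rate)/(NP coefficient) — independent of the other coefficients.
With the change, P* = 0.252/0.0122 = 20.7; it rises from 10.3.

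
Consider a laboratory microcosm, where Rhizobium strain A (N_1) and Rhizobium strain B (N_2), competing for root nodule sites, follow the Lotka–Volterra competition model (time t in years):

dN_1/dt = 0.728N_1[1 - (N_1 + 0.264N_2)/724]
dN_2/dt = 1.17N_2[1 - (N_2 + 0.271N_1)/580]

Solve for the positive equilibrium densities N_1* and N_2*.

N_1* ≈ 615, N_2* ≈ 413

Setting both brackets to zero gives the nullclines N_1 + 0.264N_2 = 724 and 0.271N_1 + N_2 = 580.
Substituting N_2 = 580 - 0.271N_1 into the first: N_1(1 - 0.264·0.271) = 724 - 0.264·580.
So N_1* = 571/0.928 = 615, and then N_2* = 580 - 0.271·615 = 413.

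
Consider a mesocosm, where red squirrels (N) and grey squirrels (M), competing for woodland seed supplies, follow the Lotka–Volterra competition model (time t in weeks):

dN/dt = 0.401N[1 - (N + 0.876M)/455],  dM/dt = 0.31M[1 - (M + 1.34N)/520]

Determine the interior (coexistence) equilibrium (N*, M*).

Setting both brackets to zero gives the nullclines N + 0.876M = 455 and 1.34N + M = 520.
Substituting M = 520 - 1.34N into the first: N(1 - 0.876·1.34) = 455 - 0.876·520.
So N* = -0.52/-0.174 = 2.99, and then M* = 520 - 1.34·2.99 = 516.

N* ≈ 2.99, M* ≈ 516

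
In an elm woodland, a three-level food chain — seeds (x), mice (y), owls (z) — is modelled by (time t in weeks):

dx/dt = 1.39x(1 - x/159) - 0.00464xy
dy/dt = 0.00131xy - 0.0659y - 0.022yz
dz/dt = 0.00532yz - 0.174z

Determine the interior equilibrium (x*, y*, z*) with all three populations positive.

x* ≈ 142, y* ≈ 32.7, z* ≈ 5.44

From dz/dt = 0: 0.00532y* = 0.174, so y* = 32.7.
From dx/dt = 0: 1.39(1 - x*/159) = 0.00464·32.7, giving x* = 159·(1 - 0.109) = 142.
From dy/dt = 0: 0.00131·142 - 0.0659 = 0.022z*, so z* = 0.12/0.022 = 5.44.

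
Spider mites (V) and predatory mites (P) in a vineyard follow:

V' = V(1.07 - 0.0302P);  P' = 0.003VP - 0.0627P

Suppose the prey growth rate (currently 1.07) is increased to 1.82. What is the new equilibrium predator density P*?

At the interior fixed point, setting dV/dt = 0 with V > 0 fixes P* = (prey growth rate)/(VP coefficient) — independent of the other coefficients.
With the change, P* = 1.82/0.0302 = 60.3; it rises from 35.4.

P* ≈ 60.3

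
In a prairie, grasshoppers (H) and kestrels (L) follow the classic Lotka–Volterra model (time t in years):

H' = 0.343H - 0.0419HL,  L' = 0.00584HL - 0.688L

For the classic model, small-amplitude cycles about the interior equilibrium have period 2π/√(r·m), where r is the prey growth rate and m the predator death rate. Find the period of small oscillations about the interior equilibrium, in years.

T ≈ 12.9 years

Here r = 0.343 and m = 0.688, so r·m = 0.236.
ω = √0.236 = 0.486 per year, hence T = 2π/ω ≈ 12.9 years.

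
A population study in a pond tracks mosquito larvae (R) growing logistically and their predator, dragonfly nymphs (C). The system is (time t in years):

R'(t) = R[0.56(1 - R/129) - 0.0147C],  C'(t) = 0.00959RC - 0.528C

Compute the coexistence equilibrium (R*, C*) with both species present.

R* ≈ 55.1, C* ≈ 21.8

From dC/dt = 0 with C > 0: 0.00959R* = 0.528, so R* = 55.1.
Substitute into dR/dt = 0: 0.56(1 - 55.1/129) = 0.0147C*.
The bracket is 0.573, giving C* = 0.321/0.0147 = 21.8.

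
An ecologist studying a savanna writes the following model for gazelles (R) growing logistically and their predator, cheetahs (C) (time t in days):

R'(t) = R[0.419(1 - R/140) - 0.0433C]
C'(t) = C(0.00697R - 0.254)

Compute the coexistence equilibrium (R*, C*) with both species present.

From dC/dt = 0 with C > 0: 0.00697R* = 0.254, so R* = 36.4.
Substitute into dR/dt = 0: 0.419(1 - 36.4/140) = 0.0433C*.
The bracket is 0.74, giving C* = 0.31/0.0433 = 7.16.

R* ≈ 36.4, C* ≈ 7.16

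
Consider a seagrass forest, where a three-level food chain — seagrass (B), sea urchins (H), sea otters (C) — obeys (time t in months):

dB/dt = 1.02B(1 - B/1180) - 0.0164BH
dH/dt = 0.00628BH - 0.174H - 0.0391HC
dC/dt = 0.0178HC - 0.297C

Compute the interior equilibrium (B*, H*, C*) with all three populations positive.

B* ≈ 863, H* ≈ 16.7, C* ≈ 134

From dC/dt = 0: 0.0178H* = 0.297, so H* = 16.7.
From dB/dt = 0: 1.02(1 - B*/1180) = 0.0164·16.7, giving B* = 1180·(1 - 0.268) = 863.
From dH/dt = 0: 0.00628·863 - 0.174 = 0.0391C*, so C* = 5.25/0.0391 = 134.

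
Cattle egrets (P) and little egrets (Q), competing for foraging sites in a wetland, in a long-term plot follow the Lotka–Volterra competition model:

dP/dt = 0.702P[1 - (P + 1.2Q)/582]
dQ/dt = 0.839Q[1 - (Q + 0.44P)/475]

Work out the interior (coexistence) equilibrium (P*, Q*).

P* ≈ 25.4, Q* ≈ 464

Setting both brackets to zero gives the nullclines P + 1.2Q = 582 and 0.44P + Q = 475.
Substituting Q = 475 - 0.44P into the first: P(1 - 1.2·0.44) = 582 - 1.2·475.
So P* = 12/0.472 = 25.4, and then Q* = 475 - 0.44·25.4 = 464.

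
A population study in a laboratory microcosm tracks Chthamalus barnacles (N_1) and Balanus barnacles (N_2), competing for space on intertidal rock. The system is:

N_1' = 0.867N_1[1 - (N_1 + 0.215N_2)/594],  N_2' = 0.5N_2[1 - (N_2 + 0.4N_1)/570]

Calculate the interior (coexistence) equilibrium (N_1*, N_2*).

N_1* ≈ 516, N_2* ≈ 364

Setting both brackets to zero gives the nullclines N_1 + 0.215N_2 = 594 and 0.4N_1 + N_2 = 570.
Substituting N_2 = 570 - 0.4N_1 into the first: N_1(1 - 0.215·0.4) = 594 - 0.215·570.
So N_1* = 471/0.914 = 516, and then N_2* = 570 - 0.4·516 = 364.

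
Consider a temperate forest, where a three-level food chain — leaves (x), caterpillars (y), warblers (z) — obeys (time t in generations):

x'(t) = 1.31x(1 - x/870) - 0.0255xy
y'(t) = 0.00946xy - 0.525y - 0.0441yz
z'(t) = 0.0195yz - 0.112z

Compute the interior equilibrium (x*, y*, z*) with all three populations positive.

x* ≈ 773, y* ≈ 5.74, z* ≈ 154

From dz/dt = 0: 0.0195y* = 0.112, so y* = 5.74.
From dx/dt = 0: 1.31(1 - x*/870) = 0.0255·5.74, giving x* = 870·(1 - 0.112) = 773.
From dy/dt = 0: 0.00946·773 - 0.525 = 0.0441z*, so z* = 6.79/0.0441 = 154.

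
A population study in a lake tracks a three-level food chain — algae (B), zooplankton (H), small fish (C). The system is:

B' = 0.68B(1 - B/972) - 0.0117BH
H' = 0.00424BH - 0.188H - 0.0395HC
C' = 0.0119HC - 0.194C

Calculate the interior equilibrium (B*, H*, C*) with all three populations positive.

B* ≈ 699, H* ≈ 16.3, C* ≈ 70.3

From dC/dt = 0: 0.0119H* = 0.194, so H* = 16.3.
From dB/dt = 0: 0.68(1 - B*/972) = 0.0117·16.3, giving B* = 972·(1 - 0.28) = 699.
From dH/dt = 0: 0.00424·699 - 0.188 = 0.0395C*, so C* = 2.78/0.0395 = 70.3.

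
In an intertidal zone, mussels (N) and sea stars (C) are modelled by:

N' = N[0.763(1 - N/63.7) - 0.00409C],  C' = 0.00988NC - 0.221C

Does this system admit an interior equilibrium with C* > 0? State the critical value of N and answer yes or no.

Threshold N = 22.4; K > 22.4, so yes, the predator persists.

The predator equation gives dC/dt > 0 only when N > 0.221/0.00988 = 22.4.
Without the predator, N → K = 63.7. Since 63.7 > 22.4, the predator can invade and persist.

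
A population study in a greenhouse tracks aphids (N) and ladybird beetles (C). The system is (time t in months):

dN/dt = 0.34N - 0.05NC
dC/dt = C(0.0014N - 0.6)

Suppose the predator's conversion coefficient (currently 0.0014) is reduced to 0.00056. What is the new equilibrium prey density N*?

N* ≈ 1070

At the interior fixed point, setting dC/dt = 0 with C > 0 fixes N* = (predator death rate)/(NC coefficient) — independent of the other coefficients.
With the change, N* = 0.6/0.00056 = 1070; it rises from 429.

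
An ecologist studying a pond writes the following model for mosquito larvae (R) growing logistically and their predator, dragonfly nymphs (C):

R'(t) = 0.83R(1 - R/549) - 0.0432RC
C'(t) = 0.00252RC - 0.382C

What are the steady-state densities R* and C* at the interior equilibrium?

From dC/dt = 0 with C > 0: 0.00252R* = 0.382, so R* = 152.
Substitute into dR/dt = 0: 0.83(1 - 152/549) = 0.0432C*.
The bracket is 0.724, giving C* = 0.601/0.0432 = 13.9.

R* ≈ 152, C* ≈ 13.9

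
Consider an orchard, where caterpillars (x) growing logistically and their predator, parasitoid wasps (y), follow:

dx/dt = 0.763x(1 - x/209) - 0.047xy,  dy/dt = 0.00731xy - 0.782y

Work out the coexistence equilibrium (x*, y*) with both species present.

From dy/dt = 0 with y > 0: 0.00731x* = 0.782, so x* = 107.
Substitute into dx/dt = 0: 0.763(1 - 107/209) = 0.047y*.
The bracket is 0.488, giving y* = 0.372/0.047 = 7.92.

x* ≈ 107, y* ≈ 7.92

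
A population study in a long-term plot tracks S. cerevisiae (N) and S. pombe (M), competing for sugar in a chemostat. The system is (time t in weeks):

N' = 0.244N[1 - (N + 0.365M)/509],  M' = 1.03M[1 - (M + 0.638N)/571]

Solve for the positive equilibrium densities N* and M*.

N* ≈ 392, M* ≈ 321

Setting both brackets to zero gives the nullclines N + 0.365M = 509 and 0.638N + M = 571.
Substituting M = 571 - 0.638N into the first: N(1 - 0.365·0.638) = 509 - 0.365·571.
So N* = 301/0.767 = 392, and then M* = 571 - 0.638·392 = 321.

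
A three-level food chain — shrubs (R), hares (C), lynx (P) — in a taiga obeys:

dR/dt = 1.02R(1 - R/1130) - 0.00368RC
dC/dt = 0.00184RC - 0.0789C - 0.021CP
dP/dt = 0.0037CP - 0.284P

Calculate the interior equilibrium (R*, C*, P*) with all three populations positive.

R* ≈ 817, C* ≈ 76.8, P* ≈ 67.8

From dP/dt = 0: 0.0037C* = 0.284, so C* = 76.8.
From dR/dt = 0: 1.02(1 - R*/1130) = 0.00368·76.8, giving R* = 1130·(1 - 0.277) = 817.
From dC/dt = 0: 0.00184·817 - 0.0789 = 0.021P*, so P* = 1.42/0.021 = 67.8.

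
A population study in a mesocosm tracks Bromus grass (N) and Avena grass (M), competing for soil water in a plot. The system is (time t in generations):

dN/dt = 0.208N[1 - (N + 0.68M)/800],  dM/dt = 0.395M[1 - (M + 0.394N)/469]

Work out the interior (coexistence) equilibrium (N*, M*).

N* ≈ 657, M* ≈ 210

Setting both brackets to zero gives the nullclines N + 0.68M = 800 and 0.394N + M = 469.
Substituting M = 469 - 0.394N into the first: N(1 - 0.68·0.394) = 800 - 0.68·469.
So N* = 481/0.732 = 657, and then M* = 469 - 0.394·657 = 210.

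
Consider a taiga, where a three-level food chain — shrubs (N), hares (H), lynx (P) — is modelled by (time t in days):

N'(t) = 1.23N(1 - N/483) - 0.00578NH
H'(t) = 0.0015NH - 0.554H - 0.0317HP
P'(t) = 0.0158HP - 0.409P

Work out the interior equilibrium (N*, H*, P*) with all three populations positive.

N* ≈ 424, H* ≈ 25.9, P* ≈ 2.6

From dP/dt = 0: 0.0158H* = 0.409, so H* = 25.9.
From dN/dt = 0: 1.23(1 - N*/483) = 0.00578·25.9, giving N* = 483·(1 - 0.122) = 424.
From dH/dt = 0: 0.0015·424 - 0.554 = 0.0317P*, so P* = 0.0824/0.0317 = 2.6.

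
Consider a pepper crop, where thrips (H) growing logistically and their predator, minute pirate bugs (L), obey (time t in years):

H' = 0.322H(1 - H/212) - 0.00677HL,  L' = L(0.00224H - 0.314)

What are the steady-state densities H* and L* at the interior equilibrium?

From dL/dt = 0 with L > 0: 0.00224H* = 0.314, so H* = 140.
Substitute into dH/dt = 0: 0.322(1 - 140/212) = 0.00677L*.
The bracket is 0.339, giving L* = 0.109/0.00677 = 16.1.

H* ≈ 140, L* ≈ 16.1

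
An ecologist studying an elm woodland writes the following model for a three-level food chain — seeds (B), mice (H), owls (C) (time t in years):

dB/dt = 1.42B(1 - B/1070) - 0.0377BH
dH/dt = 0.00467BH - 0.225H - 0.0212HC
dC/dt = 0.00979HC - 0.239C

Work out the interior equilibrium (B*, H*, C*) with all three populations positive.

From dC/dt = 0: 0.00979H* = 0.239, so H* = 24.4.
From dB/dt = 0: 1.42(1 - B*/1070) = 0.0377·24.4, giving B* = 1070·(1 - 0.648) = 376.
From dH/dt = 0: 0.00467·376 - 0.225 = 0.0212C*, so C* = 1.53/0.0212 = 72.3.

B* ≈ 376, H* ≈ 24.4, C* ≈ 72.3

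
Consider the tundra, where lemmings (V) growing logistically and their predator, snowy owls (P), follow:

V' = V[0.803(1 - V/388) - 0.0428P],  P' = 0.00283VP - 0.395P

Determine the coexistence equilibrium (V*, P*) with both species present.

V* ≈ 140, P* ≈ 12

From dP/dt = 0 with P > 0: 0.00283V* = 0.395, so V* = 140.
Substitute into dV/dt = 0: 0.803(1 - 140/388) = 0.0428P*.
The bracket is 0.64, giving P* = 0.514/0.0428 = 12.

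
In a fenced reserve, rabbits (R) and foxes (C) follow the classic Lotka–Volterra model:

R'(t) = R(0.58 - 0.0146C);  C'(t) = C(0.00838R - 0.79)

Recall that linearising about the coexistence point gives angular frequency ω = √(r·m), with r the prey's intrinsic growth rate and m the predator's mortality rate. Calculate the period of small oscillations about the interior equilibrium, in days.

Here r = 0.58 and m = 0.79, so r·m = 0.458.
ω = √0.458 = 0.677 per day, hence T = 2π/ω ≈ 9.28 days.

T ≈ 9.28 days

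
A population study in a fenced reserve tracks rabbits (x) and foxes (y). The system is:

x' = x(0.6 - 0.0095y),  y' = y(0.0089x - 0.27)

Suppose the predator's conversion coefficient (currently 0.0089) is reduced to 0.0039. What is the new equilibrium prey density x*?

x* ≈ 69.2

At the interior fixed point, setting dy/dt = 0 with y > 0 fixes x* = (predator death rate)/(xy coefficient) — independent of the other coefficients.
With the change, x* = 0.27/0.0039 = 69.2; it rises from 30.3.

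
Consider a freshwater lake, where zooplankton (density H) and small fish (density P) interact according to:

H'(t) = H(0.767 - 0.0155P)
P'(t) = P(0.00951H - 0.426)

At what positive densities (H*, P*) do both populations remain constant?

H* ≈ 44.8, P* ≈ 49.5

Set dP/dt = 0 with P > 0: 0.00951H - 0.426 = 0, so H* = 0.426/0.00951 = 44.8.
Set dH/dt = 0 with H > 0: 0.767 - 0.0155P = 0, so P* = 0.767/0.0155 = 49.5.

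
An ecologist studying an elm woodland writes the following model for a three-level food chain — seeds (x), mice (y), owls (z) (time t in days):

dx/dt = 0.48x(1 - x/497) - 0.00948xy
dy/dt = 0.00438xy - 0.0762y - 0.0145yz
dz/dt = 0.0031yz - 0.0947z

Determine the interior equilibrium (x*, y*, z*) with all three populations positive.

From dz/dt = 0: 0.0031y* = 0.0947, so y* = 30.5.
From dx/dt = 0: 0.48(1 - x*/497) = 0.00948·30.5, giving x* = 497·(1 - 0.603) = 197.
From dy/dt = 0: 0.00438·197 - 0.0762 = 0.0145z*, so z* = 0.787/0.0145 = 54.3.

x* ≈ 197, y* ≈ 30.5, z* ≈ 54.3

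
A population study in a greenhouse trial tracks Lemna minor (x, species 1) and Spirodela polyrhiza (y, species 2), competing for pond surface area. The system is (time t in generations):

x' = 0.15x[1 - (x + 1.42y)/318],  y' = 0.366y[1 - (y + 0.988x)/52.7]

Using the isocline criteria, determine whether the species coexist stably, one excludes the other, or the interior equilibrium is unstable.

Compare the nullcline intercepts: K1/α12 = 318/1.42 = 224 > K2 = 52.7; K2/α21 = 52.7/0.988 = 53.3 < K1 = 318.
Since the inequalities point opposite ways, species 1 can invade but species 2 cannot.

species 1 excludes species 2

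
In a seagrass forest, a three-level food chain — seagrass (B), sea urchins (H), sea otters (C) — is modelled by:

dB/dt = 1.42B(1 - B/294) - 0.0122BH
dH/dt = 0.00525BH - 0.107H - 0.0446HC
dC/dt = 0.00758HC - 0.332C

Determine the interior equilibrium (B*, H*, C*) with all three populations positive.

B* ≈ 183, H* ≈ 43.8, C* ≈ 19.2

From dC/dt = 0: 0.00758H* = 0.332, so H* = 43.8.
From dB/dt = 0: 1.42(1 - B*/294) = 0.0122·43.8, giving B* = 294·(1 - 0.376) = 183.
From dH/dt = 0: 0.00525·183 - 0.107 = 0.0446C*, so C* = 0.856/0.0446 = 19.2.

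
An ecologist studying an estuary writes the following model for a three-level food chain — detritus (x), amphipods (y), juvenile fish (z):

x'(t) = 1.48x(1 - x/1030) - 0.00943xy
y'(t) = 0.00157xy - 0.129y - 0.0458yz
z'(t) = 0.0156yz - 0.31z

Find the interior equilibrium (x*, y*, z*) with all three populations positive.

From dz/dt = 0: 0.0156y* = 0.31, so y* = 19.9.
From dx/dt = 0: 1.48(1 - x*/1030) = 0.00943·19.9, giving x* = 1030·(1 - 0.127) = 900.
From dy/dt = 0: 0.00157·900 - 0.129 = 0.0458z*, so z* = 1.28/0.0458 = 28.

x* ≈ 900, y* ≈ 19.9, z* ≈ 28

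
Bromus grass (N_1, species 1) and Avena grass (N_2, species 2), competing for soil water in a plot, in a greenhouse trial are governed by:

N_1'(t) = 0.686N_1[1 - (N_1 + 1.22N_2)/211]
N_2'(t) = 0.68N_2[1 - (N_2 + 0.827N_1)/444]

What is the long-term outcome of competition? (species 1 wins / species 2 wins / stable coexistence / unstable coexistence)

Compare the nullcline intercepts: K1/α12 = 211/1.22 = 173 < K2 = 444; K2/α21 = 444/0.827 = 537 > K1 = 211.
Since the inequalities point opposite ways, species 2 can invade but species 1 cannot.

species 2 excludes species 1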